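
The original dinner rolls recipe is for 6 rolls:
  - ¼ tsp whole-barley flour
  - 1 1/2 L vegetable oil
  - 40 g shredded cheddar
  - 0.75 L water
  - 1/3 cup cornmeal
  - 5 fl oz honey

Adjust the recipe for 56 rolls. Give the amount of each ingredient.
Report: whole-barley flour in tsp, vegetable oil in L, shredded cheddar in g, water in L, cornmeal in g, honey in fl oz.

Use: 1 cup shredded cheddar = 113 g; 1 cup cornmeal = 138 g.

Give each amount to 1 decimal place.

whole-barley flour: 2.3 tsp; vegetable oil: 14.0 L; shredded cheddar: 373.3 g; water: 7.0 L; cornmeal: 429.3 g; honey: 46.7 fl oz

Scaling factor: 56/6 = 28/3.
whole-barley flour: 0.25 tsp × 28/3 ≈ 2.3 tsp
vegetable oil: 1.5 L × 28/3 = 14.0 L
shredded cheddar: 40 g × 28/3 ≈ 373.3 g
water: 0.75 L × 28/3 = 7.0 L
cornmeal: 1/3 cup × 28/3 × 138 g/cup ≈ 429.3 g
honey: 5 fl oz × 28/3 ≈ 46.7 fl oz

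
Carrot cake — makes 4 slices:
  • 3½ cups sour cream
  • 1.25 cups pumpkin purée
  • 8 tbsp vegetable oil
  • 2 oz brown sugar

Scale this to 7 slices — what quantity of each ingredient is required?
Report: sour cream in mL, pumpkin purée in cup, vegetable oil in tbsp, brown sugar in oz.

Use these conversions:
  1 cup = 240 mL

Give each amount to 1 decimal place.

Scaling factor: 7/4 = 1.75.
sour cream: 3.5 cup × 7/4 × 240 mL/cup = 1470.0 mL
pumpkin purée: 1.25 cup × 7/4 ≈ 2.2 cup
vegetable oil: 8 tbsp × 7/4 = 14.0 tbsp
brown sugar: 2 oz × 7/4 = 3.5 oz

sour cream: 1470.0 mL; pumpkin purée: 2.2 cup; vegetable oil: 14.0 tbsp; brown sugar: 3.5 oz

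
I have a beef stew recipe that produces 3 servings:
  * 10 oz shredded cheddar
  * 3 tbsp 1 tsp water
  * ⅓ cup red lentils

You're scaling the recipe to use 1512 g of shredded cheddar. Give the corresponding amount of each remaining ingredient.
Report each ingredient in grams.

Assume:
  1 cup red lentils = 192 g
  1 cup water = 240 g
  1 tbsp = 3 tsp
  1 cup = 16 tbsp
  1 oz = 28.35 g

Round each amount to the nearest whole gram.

water: 267 g; red lentils: 341 g

The original recipe has 283.5 g of shredded cheddar, so the scaling factor is 1512 ÷ 283.5 = 16/3.
water: (3 tbsp + 1 tsp = 10/3 tbsp) × 16/3 ÷ 16 tbsp/cup × 240 g/cup ≈ 267 g
red lentils: 1/3 cup × 16/3 × 192 g/cup ≈ 341 g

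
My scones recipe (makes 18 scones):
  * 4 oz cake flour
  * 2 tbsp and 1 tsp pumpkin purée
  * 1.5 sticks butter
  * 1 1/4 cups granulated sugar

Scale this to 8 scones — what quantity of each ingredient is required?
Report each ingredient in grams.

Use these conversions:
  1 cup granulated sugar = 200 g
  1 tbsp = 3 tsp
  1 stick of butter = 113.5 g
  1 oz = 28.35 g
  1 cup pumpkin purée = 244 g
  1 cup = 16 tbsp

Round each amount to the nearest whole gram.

cake flour: 50 g; pumpkin purée: 16 g; butter: 76 g; granulated sugar: 111 g

Scaling factor: 8/18 = 4/9.
cake flour: 4 oz × 4/9 × 28.35 g/oz ≈ 50 g
pumpkin purée: (2 tbsp + 1 tsp = 7/3 tbsp) × 4/9 ÷ 16 tbsp/cup × 244 g/cup ≈ 16 g
butter: 1.5 stick × 4/9 × 113.5 g/stick ≈ 76 g
granulated sugar: 1.25 cup × 4/9 × 200 g/cup ≈ 111 g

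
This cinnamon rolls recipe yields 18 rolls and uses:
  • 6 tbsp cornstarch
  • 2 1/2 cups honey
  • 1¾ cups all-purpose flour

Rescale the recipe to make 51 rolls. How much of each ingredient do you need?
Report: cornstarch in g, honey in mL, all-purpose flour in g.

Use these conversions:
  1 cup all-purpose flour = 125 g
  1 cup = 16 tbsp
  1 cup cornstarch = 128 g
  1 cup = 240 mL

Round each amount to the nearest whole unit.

cornstarch: 136 g; honey: 1700 mL; all-purpose flour: 620 g

Scaling factor: 51/18 = 17/6.
cornstarch: 6 tbsp × 17/6 ÷ 16 tbsp/cup × 128 g/cup = 136 g
honey: 2.5 cup × 17/6 × 240 mL/cup = 1700 mL
all-purpose flour: 1.75 cup × 17/6 × 125 g/cup ≈ 620 g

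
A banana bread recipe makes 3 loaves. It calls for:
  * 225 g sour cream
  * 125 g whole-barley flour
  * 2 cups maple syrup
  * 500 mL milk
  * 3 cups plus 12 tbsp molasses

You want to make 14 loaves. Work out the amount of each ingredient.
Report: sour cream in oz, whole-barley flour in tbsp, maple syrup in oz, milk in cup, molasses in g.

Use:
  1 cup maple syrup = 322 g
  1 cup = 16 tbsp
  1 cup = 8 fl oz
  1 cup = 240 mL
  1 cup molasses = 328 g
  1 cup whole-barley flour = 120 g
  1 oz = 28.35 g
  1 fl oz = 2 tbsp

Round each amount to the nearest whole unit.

Scaling factor: 14/3.
sour cream: 225 g × 14/3 ÷ 28.35 g/oz ≈ 37 oz
whole-barley flour: 125 g × 14/3 ÷ 120 g/cup × 16 tbsp/cup ≈ 78 tbsp
maple syrup: 2 cup × 14/3 × 322 g/cup ÷ 28.35 g/oz ≈ 106 oz
milk: 500 mL × 14/3 ÷ 240 mL/cup ≈ 10 cup
molasses: (3 cup + 12 tbsp = 3.75 cup) × 14/3 × 328 g/cup = 5740 g

sour cream: 37 oz; whole-barley flour: 78 tbsp; maple syrup: 106 oz; milk: 10 cup; molasses: 5740 g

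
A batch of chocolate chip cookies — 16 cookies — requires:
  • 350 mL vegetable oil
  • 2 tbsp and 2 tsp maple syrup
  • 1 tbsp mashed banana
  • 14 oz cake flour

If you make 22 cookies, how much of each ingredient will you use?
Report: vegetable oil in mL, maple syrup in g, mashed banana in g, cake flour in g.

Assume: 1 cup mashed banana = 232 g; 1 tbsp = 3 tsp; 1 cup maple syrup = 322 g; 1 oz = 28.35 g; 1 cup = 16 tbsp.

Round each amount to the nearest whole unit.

vegetable oil: 481 mL; maple syrup: 74 g; mashed banana: 20 g; cake flour: 546 g

Scaling factor: 22/16 = 11/8 = 1.375.
vegetable oil: 350 mL × 11/8 ≈ 481 mL
maple syrup: (2 tbsp + 2 tsp = 8/3 tbsp) × 11/8 ÷ 16 tbsp/cup × 322 g/cup ≈ 74 g
mashed banana: 1 tbsp × 11/8 ÷ 16 tbsp/cup × 232 g/cup ≈ 20 g
cake flour: 14 oz × 11/8 × 28.35 g/oz ≈ 546 g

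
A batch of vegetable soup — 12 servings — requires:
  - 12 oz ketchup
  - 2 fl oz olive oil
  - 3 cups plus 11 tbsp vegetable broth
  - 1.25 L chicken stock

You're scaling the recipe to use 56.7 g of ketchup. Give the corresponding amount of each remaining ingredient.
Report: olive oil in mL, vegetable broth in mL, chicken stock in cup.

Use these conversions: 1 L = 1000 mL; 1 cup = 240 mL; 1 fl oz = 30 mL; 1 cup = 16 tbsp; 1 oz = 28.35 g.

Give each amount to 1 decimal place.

olive oil: 10.0 mL; vegetable broth: 147.5 mL; chicken stock: 0.9 cup

The original recipe has 340.2 g of ketchup, so the scaling factor is 56.7 ÷ 340.2 = 1/6.
olive oil: 2 fl oz × 1/6 × 30 mL/fl oz = 10.0 mL
vegetable broth: (3 cup + 11 tbsp = 3.6875 cup) × 1/6 × 240 mL/cup = 147.5 mL
chicken stock: 1.25 L × 1/6 × 1000 mL/L ÷ 240 mL/cup ≈ 0.9 cup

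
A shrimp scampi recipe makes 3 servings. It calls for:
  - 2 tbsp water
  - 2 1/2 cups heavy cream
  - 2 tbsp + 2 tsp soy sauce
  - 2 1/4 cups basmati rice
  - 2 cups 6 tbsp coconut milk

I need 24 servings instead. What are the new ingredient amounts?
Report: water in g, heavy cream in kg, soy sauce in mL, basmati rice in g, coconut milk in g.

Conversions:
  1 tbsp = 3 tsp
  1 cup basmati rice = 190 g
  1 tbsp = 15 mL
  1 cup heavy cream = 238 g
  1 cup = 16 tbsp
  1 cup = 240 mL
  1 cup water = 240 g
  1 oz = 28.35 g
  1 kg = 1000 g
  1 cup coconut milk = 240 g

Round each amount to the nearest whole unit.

Scaling factor: 24/3 = 8.
water: 2 tbsp × 8 ÷ 16 tbsp/cup × 240 g/cup = 240 g
heavy cream: 2.5 cup × 8 × 238 g/cup ÷ 1000 g/kg ≈ 5 kg
soy sauce: (2 tbsp + 2 tsp = 8/3 tbsp) × 8 × 15 mL/tbsp = 320 mL
basmati rice: 2.25 cup × 8 × 190 g/cup = 3420 g
coconut milk: (2 cup + 6 tbsp = 2.375 cup) × 8 × 240 g/cup = 4560 g

water: 240 g; heavy cream: 5 kg; soy sauce: 320 mL; basmati rice: 3420 g; coconut milk: 4560 g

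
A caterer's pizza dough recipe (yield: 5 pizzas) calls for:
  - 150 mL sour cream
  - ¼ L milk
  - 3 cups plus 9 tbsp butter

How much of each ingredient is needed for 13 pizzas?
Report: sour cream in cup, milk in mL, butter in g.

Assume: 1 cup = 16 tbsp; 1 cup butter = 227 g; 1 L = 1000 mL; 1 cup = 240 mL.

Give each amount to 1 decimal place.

Scaling factor: 13/5 = 2.6.
sour cream: 150 mL × 13/5 ÷ 240 mL/cup ≈ 1.6 cup
milk: 0.25 L × 13/5 × 1000 mL/L = 650.0 mL
butter: (3 cup + 9 tbsp = 3.5625 cup) × 13/5 × 227 g/cup ≈ 2102.6 g

sour cream: 1.6 cup; milk: 650.0 mL; butter: 2102.6 g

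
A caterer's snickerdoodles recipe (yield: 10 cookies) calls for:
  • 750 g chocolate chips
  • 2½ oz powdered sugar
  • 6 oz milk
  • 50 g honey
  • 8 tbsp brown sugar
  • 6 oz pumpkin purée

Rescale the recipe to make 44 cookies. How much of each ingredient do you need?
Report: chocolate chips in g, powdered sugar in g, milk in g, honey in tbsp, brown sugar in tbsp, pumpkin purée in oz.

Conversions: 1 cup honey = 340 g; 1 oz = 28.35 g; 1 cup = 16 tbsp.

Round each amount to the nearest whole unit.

chocolate chips: 3300 g; powdered sugar: 312 g; milk: 748 g; honey: 10 tbsp; brown sugar: 35 tbsp; pumpkin purée: 26 oz

Scaling factor: 44/10 = 22/5 = 4.4.
chocolate chips: 750 g × 22/5 = 3300 g
powdered sugar: 2.5 oz × 22/5 × 28.35 g/oz ≈ 312 g
milk: 6 oz × 22/5 × 28.35 g/oz ≈ 748 g
honey: 50 g × 22/5 ÷ 340 g/cup × 16 tbsp/cup ≈ 10 tbsp
brown sugar: 8 tbsp × 22/5 ≈ 35 tbsp
pumpkin purée: 6 oz × 22/5 ≈ 26 oz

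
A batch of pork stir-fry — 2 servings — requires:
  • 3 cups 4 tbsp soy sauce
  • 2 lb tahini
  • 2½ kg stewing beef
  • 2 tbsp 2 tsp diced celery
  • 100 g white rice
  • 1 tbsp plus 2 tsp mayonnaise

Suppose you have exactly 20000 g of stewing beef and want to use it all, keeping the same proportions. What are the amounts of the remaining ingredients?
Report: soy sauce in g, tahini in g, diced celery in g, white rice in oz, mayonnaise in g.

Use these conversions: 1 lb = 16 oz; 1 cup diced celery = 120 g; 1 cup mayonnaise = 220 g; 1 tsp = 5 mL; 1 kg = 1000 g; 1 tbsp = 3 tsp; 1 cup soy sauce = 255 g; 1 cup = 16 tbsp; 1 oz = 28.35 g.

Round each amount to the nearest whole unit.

The original recipe has 2500 g of stewing beef, so the scaling factor is 20000 ÷ 2500 = 8.
soy sauce: (3 cup + 4 tbsp = 3.25 cup) × 8 × 255 g/cup = 6630 g
tahini: 2 lb × 8 × 16 oz/lb × 28.35 g/oz ≈ 7258 g
diced celery: (2 tbsp + 2 tsp = 8/3 tbsp) × 8 ÷ 16 tbsp/cup × 120 g/cup = 160 g
white rice: 100 g × 8 ÷ 28.35 g/oz ≈ 28 oz
mayonnaise: (1 tbsp + 2 tsp = 5/3 tbsp) × 8 ÷ 16 tbsp/cup × 220 g/cup ≈ 183 g

soy sauce: 6630 g; tahini: 7258 g; diced celery: 160 g; white rice: 28 oz; mayonnaise: 183 g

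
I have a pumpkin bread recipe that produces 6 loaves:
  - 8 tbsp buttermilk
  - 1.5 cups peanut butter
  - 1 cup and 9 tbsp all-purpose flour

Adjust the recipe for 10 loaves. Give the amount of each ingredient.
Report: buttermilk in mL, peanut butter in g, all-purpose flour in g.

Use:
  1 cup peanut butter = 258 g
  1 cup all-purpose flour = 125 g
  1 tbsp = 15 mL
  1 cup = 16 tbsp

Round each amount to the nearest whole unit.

Scaling factor: 10/6 = 5/3.
buttermilk: 8 tbsp × 5/3 × 15 mL/tbsp = 200 mL
peanut butter: 1.5 cup × 5/3 × 258 g/cup = 645 g
all-purpose flour: (1 cup + 9 tbsp = 1.5625 cup) × 5/3 × 125 g/cup ≈ 326 g

buttermilk: 200 mL; peanut butter: 645 g; all-purpose flour: 326 g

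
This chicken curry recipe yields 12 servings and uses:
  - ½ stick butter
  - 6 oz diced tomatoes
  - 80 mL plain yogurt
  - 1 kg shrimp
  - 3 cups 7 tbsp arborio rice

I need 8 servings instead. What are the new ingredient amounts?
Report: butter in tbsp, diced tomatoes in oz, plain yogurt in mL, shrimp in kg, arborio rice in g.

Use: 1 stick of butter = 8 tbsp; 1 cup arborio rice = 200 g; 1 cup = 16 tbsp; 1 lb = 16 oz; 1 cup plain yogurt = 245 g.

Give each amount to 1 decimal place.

Scaling factor: 8/12 = 2/3.
butter: 0.5 stick × 2/3 × 8 tbsp/stick ≈ 2.7 tbsp
diced tomatoes: 6 oz × 2/3 = 4.0 oz
plain yogurt: 80 mL × 2/3 ≈ 53.3 mL
shrimp: 1 kg × 2/3 ≈ 0.7 kg
arborio rice: (3 cup + 7 tbsp = 3.4375 cup) × 2/3 × 200 g/cup ≈ 458.3 g

butter: 2.7 tbsp; diced tomatoes: 4.0 oz; plain yogurt: 53.3 mL; shrimp: 0.7 kg; arborio rice: 458.3 g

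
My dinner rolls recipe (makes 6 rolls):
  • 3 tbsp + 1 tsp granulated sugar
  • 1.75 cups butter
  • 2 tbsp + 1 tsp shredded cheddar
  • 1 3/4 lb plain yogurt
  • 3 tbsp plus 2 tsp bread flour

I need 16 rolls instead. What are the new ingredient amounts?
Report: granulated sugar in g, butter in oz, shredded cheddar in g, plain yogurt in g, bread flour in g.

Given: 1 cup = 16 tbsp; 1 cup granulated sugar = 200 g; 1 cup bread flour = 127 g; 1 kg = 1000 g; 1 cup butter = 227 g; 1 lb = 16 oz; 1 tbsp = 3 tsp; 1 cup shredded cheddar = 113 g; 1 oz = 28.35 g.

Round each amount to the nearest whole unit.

Scaling factor: 16/6 = 8/3.
granulated sugar: (3 tbsp + 1 tsp = 10/3 tbsp) × 8/3 ÷ 16 tbsp/cup × 200 g/cup ≈ 111 g
butter: 1.75 cup × 8/3 × 227 g/cup ÷ 28.35 g/oz ≈ 37 oz
shredded cheddar: (2 tbsp + 1 tsp = 7/3 tbsp) × 8/3 ÷ 16 tbsp/cup × 113 g/cup ≈ 44 g
plain yogurt: 1.75 lb × 8/3 × 16 oz/lb × 28.35 g/oz ≈ 2117 g
bread flour: (3 tbsp + 2 tsp = 11/3 tbsp) × 8/3 ÷ 16 tbsp/cup × 127 g/cup ≈ 78 g

granulated sugar: 111 g; butter: 37 oz; shredded cheddar: 44 g; plain yogurt: 2117 g; bread flour: 78 g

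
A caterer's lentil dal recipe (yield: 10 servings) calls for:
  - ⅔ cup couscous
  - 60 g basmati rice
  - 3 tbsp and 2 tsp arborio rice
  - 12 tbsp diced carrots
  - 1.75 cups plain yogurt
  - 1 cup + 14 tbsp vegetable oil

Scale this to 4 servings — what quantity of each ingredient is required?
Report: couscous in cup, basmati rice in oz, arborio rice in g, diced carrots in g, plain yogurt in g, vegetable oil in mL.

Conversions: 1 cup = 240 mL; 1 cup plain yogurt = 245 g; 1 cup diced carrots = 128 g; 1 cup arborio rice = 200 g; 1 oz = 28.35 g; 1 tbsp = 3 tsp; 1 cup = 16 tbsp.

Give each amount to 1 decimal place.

Scaling factor: 4/10 = 2/5 = 0.4.
couscous: 2/3 cup × 2/5 ≈ 0.3 cup
basmati rice: 60 g × 2/5 ÷ 28.35 g/oz ≈ 0.8 oz
arborio rice: (3 tbsp + 2 tsp = 11/3 tbsp) × 2/5 ÷ 16 tbsp/cup × 200 g/cup ≈ 18.3 g
diced carrots: 12 tbsp × 2/5 ÷ 16 tbsp/cup × 128 g/cup = 38.4 g
plain yogurt: 1.75 cup × 2/5 × 245 g/cup = 171.5 g
vegetable oil: (1 cup + 14 tbsp = 1.875 cup) × 2/5 × 240 mL/cup = 180.0 mL

couscous: 0.3 cup; basmati rice: 0.8 oz; arborio rice: 18.3 g; diced carrots: 38.4 g; plain yogurt: 171.5 g; vegetable oil: 180.0 mL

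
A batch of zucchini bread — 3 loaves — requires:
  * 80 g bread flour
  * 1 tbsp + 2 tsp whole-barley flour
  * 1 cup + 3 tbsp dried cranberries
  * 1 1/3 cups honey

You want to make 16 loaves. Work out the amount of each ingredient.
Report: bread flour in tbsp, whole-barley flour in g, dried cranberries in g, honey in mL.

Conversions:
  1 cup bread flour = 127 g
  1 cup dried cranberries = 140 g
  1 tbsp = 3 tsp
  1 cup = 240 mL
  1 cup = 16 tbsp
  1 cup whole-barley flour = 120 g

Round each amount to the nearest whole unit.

Scaling factor: 16/3.
bread flour: 80 g × 16/3 ÷ 127 g/cup × 16 tbsp/cup ≈ 54 tbsp
whole-barley flour: (1 tbsp + 2 tsp = 5/3 tbsp) × 16/3 ÷ 16 tbsp/cup × 120 g/cup ≈ 67 g
dried cranberries: (1 cup + 3 tbsp = 1.1875 cup) × 16/3 × 140 g/cup ≈ 887 g
honey: 4/3 cup × 16/3 × 240 mL/cup ≈ 1707 mL

bread flour: 54 tbsp; whole-barley flour: 67 g; dried cranberries: 887 g; honey: 1707 mL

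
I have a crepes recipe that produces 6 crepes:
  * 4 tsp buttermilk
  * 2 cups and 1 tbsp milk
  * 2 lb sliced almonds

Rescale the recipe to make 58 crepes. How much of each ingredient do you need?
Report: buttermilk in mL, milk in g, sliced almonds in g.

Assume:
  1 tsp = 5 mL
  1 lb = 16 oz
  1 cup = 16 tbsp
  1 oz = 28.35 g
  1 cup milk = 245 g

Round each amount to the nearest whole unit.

Scaling factor: 58/6 = 29/3.
buttermilk: 4 tsp × 29/3 × 5 mL/tsp ≈ 193 mL
milk: (2 cup + 1 tbsp = 2.0625 cup) × 29/3 × 245 g/cup ≈ 4885 g
sliced almonds: 2 lb × 29/3 × 16 oz/lb × 28.35 g/oz ≈ 8770 g

buttermilk: 193 mL; milk: 4885 g; sliced almonds: 8770 g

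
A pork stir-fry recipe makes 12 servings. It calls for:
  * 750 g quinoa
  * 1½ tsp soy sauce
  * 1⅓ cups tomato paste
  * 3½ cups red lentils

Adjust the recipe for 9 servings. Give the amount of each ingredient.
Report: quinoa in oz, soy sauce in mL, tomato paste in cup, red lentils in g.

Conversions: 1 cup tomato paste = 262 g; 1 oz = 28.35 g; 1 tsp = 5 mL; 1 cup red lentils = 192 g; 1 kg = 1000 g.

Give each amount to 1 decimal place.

quinoa: 19.8 oz; soy sauce: 5.6 mL; tomato paste: 1.0 cup; red lentils: 504.0 g

Scaling factor: 9/12 = 3/4 = 0.75.
quinoa: 750 g × 3/4 ÷ 28.35 g/oz ≈ 19.8 oz
soy sauce: 1.5 tsp × 3/4 × 5 mL/tsp ≈ 5.6 mL
tomato paste: 4/3 cup × 3/4 = 1.0 cup
red lentils: 3.5 cup × 3/4 × 192 g/cup = 504.0 g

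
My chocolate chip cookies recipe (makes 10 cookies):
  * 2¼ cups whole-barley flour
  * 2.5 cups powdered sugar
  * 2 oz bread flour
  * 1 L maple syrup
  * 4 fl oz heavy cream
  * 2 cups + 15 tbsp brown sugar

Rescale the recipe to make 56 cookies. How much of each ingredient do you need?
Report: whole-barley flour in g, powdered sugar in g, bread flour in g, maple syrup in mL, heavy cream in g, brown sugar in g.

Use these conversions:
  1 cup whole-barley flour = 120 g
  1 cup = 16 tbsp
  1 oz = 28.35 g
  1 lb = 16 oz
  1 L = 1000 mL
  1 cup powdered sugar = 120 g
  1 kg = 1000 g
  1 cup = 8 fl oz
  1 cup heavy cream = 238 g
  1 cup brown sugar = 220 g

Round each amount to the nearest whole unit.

Scaling factor: 56/10 = 28/5 = 5.6.
whole-barley flour: 2.25 cup × 28/5 × 120 g/cup = 1512 g
powdered sugar: 2.5 cup × 28/5 × 120 g/cup = 1680 g
bread flour: 2 oz × 28/5 × 28.35 g/oz ≈ 318 g
maple syrup: 1 L × 28/5 × 1000 mL/L = 5600 mL
heavy cream: 4 fl oz × 28/5 ÷ 8 fl oz/cup × 238 g/cup ≈ 666 g
brown sugar: (2 cup + 15 tbsp = 2.9375 cup) × 28/5 × 220 g/cup = 3619 g

whole-barley flour: 1512 g; powdered sugar: 1680 g; bread flour: 318 g; maple syrup: 5600 mL; heavy cream: 666 g; brown sugar: 3619 g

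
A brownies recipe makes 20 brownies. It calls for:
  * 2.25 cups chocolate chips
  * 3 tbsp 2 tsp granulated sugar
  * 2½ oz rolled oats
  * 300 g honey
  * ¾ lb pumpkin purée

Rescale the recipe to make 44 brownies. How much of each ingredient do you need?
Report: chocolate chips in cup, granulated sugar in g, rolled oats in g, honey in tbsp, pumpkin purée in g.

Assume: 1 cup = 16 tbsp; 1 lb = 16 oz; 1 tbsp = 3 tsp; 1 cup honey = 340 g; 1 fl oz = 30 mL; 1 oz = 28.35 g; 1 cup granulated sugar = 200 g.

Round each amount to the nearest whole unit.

Scaling factor: 44/20 = 11/5 = 2.2.
chocolate chips: 2.25 cup × 11/5 ≈ 5 cup
granulated sugar: (3 tbsp + 2 tsp = 11/3 tbsp) × 11/5 ÷ 16 tbsp/cup × 200 g/cup ≈ 101 g
rolled oats: 2.5 oz × 11/5 × 28.35 g/oz ≈ 156 g
honey: 300 g × 11/5 ÷ 340 g/cup × 16 tbsp/cup ≈ 31 tbsp
pumpkin purée: 0.75 lb × 11/5 × 16 oz/lb × 28.35 g/oz ≈ 748 g

chocolate chips: 5 cup; granulated sugar: 101 g; rolled oats: 156 g; honey: 31 tbsp; pumpkin purée: 748 g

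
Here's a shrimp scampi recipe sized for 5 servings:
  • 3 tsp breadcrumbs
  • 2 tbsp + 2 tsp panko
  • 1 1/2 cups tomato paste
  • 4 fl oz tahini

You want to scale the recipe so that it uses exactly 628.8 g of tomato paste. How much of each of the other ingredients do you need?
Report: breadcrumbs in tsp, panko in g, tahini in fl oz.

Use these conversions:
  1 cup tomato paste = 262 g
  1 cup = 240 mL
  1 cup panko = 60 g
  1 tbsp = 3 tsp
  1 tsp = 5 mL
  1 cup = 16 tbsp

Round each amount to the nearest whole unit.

The original recipe has 393 g of tomato paste, so the scaling factor is 628.8 ÷ 393 = 8/5 = 1.6.
breadcrumbs: 3 tsp × 8/5 ≈ 5 tsp
panko: (2 tbsp + 2 tsp = 8/3 tbsp) × 8/5 ÷ 16 tbsp/cup × 60 g/cup = 16 g
tahini: 4 fl oz × 8/5 ≈ 6 fl oz

breadcrumbs: 5 tsp; panko: 16 g; tahini: 6 fl oz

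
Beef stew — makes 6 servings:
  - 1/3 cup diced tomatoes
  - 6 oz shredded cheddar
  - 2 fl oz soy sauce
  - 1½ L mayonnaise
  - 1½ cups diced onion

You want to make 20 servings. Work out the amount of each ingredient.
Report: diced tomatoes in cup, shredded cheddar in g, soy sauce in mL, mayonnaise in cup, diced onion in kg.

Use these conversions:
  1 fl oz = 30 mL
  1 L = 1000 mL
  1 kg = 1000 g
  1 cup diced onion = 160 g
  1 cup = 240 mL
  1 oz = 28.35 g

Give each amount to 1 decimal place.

diced tomatoes: 1.1 cup; shredded cheddar: 567.0 g; soy sauce: 200.0 mL; mayonnaise: 20.8 cup; diced onion: 0.8 kg

Scaling factor: 20/6 = 10/3.
diced tomatoes: 1/3 cup × 10/3 ≈ 1.1 cup
shredded cheddar: 6 oz × 10/3 × 28.35 g/oz = 567.0 g
soy sauce: 2 fl oz × 10/3 × 30 mL/fl oz = 200.0 mL
mayonnaise: 1.5 L × 10/3 × 1000 mL/L ÷ 240 mL/cup ≈ 20.8 cup
diced onion: 1.5 cup × 10/3 × 160 g/cup ÷ 1000 g/kg = 0.8 kg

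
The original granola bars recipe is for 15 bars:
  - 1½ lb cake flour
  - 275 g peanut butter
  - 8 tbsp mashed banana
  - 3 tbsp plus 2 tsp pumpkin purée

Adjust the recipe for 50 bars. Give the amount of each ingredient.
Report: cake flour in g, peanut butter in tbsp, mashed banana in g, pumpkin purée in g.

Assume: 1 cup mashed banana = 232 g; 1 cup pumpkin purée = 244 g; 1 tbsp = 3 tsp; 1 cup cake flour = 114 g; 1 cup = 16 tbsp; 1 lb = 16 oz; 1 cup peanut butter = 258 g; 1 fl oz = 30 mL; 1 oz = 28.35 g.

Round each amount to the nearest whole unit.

cake flour: 2268 g; peanut butter: 57 tbsp; mashed banana: 387 g; pumpkin purée: 186 g

Scaling factor: 50/15 = 10/3.
cake flour: 1.5 lb × 10/3 × 16 oz/lb × 28.35 g/oz = 2268 g
peanut butter: 275 g × 10/3 ÷ 258 g/cup × 16 tbsp/cup ≈ 57 tbsp
mashed banana: 8 tbsp × 10/3 ÷ 16 tbsp/cup × 232 g/cup ≈ 387 g
pumpkin purée: (3 tbsp + 2 tsp = 11/3 tbsp) × 10/3 ÷ 16 tbsp/cup × 244 g/cup ≈ 186 g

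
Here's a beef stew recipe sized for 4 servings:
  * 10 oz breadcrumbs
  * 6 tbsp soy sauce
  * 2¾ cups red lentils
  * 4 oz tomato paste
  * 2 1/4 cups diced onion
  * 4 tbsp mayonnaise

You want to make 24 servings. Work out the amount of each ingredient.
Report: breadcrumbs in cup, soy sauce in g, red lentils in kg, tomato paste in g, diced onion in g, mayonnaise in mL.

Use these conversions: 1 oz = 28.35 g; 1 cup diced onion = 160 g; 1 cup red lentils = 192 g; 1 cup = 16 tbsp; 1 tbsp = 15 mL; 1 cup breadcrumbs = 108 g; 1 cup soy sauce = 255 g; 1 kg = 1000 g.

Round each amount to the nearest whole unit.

Scaling factor: 24/4 = 6.
breadcrumbs: 10 oz × 6 × 28.35 g/oz ÷ 108 g/cup ≈ 16 cup
soy sauce: 6 tbsp × 6 ÷ 16 tbsp/cup × 255 g/cup ≈ 574 g
red lentils: 2.75 cup × 6 × 192 g/cup ÷ 1000 g/kg ≈ 3 kg
tomato paste: 4 oz × 6 × 28.35 g/oz ≈ 680 g
diced onion: 2.25 cup × 6 × 160 g/cup = 2160 g
mayonnaise: 4 tbsp × 6 × 15 mL/tbsp = 360 mL

breadcrumbs: 16 cup; soy sauce: 574 g; red lentils: 3 kg; tomato paste: 680 g; diced onion: 2160 g; mayonnaise: 360 mL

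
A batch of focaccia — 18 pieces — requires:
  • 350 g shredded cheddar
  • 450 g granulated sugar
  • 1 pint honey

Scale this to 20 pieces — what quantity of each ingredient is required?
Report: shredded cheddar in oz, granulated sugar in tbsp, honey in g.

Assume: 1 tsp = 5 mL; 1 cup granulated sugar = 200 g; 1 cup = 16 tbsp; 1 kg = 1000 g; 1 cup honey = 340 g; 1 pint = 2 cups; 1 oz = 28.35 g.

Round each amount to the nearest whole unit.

shredded cheddar: 14 oz; granulated sugar: 40 tbsp; honey: 756 g

Scaling factor: 20/18 = 10/9.
shredded cheddar: 350 g × 10/9 ÷ 28.35 g/oz ≈ 14 oz
granulated sugar: 450 g × 10/9 ÷ 200 g/cup × 16 tbsp/cup = 40 tbsp
honey: 1 pint × 10/9 × 2 cup/pint × 340 g/cup ≈ 756 g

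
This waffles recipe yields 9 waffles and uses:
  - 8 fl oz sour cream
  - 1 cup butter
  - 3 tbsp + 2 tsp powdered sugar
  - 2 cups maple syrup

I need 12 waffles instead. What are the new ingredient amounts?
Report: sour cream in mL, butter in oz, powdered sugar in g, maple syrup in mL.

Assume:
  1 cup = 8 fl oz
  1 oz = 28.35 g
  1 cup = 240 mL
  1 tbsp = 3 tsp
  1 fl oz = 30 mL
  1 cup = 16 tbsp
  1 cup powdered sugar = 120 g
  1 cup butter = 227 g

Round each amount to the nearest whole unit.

sour cream: 320 mL; butter: 11 oz; powdered sugar: 37 g; maple syrup: 640 mL

Scaling factor: 12/9 = 4/3.
sour cream: 8 fl oz × 4/3 × 30 mL/fl oz = 320 mL
butter: 1 cup × 4/3 × 227 g/cup ÷ 28.35 g/oz ≈ 11 oz
powdered sugar: (3 tbsp + 2 tsp = 11/3 tbsp) × 4/3 ÷ 16 tbsp/cup × 120 g/cup ≈ 37 g
maple syrup: 2 cup × 4/3 × 240 mL/cup = 640 mL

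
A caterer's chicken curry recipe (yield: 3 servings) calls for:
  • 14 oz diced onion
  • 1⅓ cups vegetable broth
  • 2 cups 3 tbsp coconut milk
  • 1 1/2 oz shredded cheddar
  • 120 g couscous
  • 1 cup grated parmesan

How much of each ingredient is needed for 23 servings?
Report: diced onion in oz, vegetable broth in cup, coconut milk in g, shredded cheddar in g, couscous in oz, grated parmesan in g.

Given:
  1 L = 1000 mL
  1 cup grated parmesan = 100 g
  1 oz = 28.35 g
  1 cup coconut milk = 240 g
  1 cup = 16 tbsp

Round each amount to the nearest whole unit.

Scaling factor: 23/3.
diced onion: 14 oz × 23/3 ≈ 107 oz
vegetable broth: 4/3 cup × 23/3 ≈ 10 cup
coconut milk: (2 cup + 3 tbsp = 2.1875 cup) × 23/3 × 240 g/cup = 4025 g
shredded cheddar: 1.5 oz × 23/3 × 28.35 g/oz ≈ 326 g
couscous: 120 g × 23/3 ÷ 28.35 g/oz ≈ 32 oz
grated parmesan: 1 cup × 23/3 × 100 g/cup ≈ 767 g

diced onion: 107 oz; vegetable broth: 10 cup; coconut milk: 4025 g; shredded cheddar: 326 g; couscous: 32 oz; grated parmesan: 767 g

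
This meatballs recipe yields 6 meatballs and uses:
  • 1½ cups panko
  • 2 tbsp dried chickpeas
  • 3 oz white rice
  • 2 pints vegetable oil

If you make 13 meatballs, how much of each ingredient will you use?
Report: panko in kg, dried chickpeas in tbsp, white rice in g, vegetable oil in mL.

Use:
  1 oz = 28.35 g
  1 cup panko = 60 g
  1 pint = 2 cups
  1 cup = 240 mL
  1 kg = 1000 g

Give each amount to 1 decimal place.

Scaling factor: 13/6.
panko: 1.5 cup × 13/6 × 60 g/cup ÷ 1000 g/kg ≈ 0.2 kg
dried chickpeas: 2 tbsp × 13/6 ≈ 4.3 tbsp
white rice: 3 oz × 13/6 × 28.35 g/oz ≈ 184.3 g
vegetable oil: 2 pint × 13/6 × 2 cup/pint × 240 mL/cup = 2080.0 mL

panko: 0.2 kg; dried chickpeas: 4.3 tbsp; white rice: 184.3 g; vegetable oil: 2080.0 mL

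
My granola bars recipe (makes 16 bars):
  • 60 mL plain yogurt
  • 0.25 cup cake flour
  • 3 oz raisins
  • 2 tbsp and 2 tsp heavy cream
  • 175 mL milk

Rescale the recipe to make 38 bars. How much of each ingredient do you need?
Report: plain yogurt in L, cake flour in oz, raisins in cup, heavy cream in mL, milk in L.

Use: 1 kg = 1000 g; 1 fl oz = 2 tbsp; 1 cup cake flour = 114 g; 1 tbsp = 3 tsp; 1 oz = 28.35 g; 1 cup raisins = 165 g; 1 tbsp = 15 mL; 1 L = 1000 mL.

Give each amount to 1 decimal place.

Scaling factor: 38/16 = 19/8 = 2.375.
plain yogurt: 60 mL × 19/8 ÷ 1000 mL/L ≈ 0.1 L
cake flour: 0.25 cup × 19/8 × 114 g/cup ÷ 28.35 g/oz ≈ 2.4 oz
raisins: 3 oz × 19/8 × 28.35 g/oz ÷ 165 g/cup ≈ 1.2 cup
heavy cream: (2 tbsp + 2 tsp = 8/3 tbsp) × 19/8 × 15 mL/tbsp = 95.0 mL
milk: 175 mL × 19/8 ÷ 1000 mL/L ≈ 0.4 L

plain yogurt: 0.1 L; cake flour: 2.4 oz; raisins: 1.2 cup; heavy cream: 95.0 mL; milk: 0.4 L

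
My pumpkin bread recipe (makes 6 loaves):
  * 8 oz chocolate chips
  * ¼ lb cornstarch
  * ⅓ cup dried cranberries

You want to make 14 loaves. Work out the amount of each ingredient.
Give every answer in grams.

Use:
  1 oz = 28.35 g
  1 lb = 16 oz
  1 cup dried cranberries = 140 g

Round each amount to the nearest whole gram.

chocolate chips: 529 g; cornstarch: 265 g; dried cranberries: 109 g

Scaling factor: 14/6 = 7/3.
chocolate chips: 8 oz × 7/3 × 28.35 g/oz ≈ 529 g
cornstarch: 0.25 lb × 7/3 × 16 oz/lb × 28.35 g/oz ≈ 265 g
dried cranberries: 1/3 cup × 7/3 × 140 g/cup ≈ 109 g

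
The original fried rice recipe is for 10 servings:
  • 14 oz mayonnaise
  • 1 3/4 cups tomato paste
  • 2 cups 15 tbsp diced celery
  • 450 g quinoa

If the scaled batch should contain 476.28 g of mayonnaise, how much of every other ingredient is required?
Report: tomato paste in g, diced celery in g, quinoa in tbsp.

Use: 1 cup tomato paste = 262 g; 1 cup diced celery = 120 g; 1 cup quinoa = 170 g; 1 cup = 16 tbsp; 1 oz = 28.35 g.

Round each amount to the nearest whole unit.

tomato paste: 550 g; diced celery: 423 g; quinoa: 51 tbsp

The original recipe has 396.9 g of mayonnaise, so the scaling factor is 476.28 ÷ 396.9 = 6/5 = 1.2.
tomato paste: 1.75 cup × 6/5 × 262 g/cup ≈ 550 g
diced celery: (2 cup + 15 tbsp = 2.9375 cup) × 6/5 × 120 g/cup = 423 g
quinoa: 450 g × 6/5 ÷ 170 g/cup × 16 tbsp/cup ≈ 51 tbsp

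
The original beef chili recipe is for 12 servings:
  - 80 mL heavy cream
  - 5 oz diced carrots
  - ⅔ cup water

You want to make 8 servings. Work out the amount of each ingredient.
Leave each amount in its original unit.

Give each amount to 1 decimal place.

heavy cream: 53.3 mL; diced carrots: 3.3 oz; water: 0.4 cup

Scaling factor: 8/12 = 2/3.
heavy cream: 80 mL × 2/3 ≈ 53.3 mL
diced carrots: 5 oz × 2/3 ≈ 3.3 oz
water: 2/3 cup × 2/3 ≈ 0.4 cup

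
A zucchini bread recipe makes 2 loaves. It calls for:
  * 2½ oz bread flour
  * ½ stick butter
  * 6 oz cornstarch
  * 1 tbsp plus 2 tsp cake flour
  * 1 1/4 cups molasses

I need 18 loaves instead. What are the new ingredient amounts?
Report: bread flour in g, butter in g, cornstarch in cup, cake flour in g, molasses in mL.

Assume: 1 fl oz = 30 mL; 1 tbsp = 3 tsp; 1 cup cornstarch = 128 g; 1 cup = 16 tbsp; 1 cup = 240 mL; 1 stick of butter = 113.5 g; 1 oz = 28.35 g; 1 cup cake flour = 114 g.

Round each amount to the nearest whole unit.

bread flour: 638 g; butter: 511 g; cornstarch: 12 cup; cake flour: 107 g; molasses: 2700 mL

Scaling factor: 18/2 = 9.
bread flour: 2.5 oz × 9 × 28.35 g/oz ≈ 638 g
butter: 0.5 stick × 9 × 113.5 g/stick ≈ 511 g
cornstarch: 6 oz × 9 × 28.35 g/oz ÷ 128 g/cup ≈ 12 cup
cake flour: (1 tbsp + 2 tsp = 5/3 tbsp) × 9 ÷ 16 tbsp/cup × 114 g/cup ≈ 107 g
molasses: 1.25 cup × 9 × 240 mL/cup = 2700 mL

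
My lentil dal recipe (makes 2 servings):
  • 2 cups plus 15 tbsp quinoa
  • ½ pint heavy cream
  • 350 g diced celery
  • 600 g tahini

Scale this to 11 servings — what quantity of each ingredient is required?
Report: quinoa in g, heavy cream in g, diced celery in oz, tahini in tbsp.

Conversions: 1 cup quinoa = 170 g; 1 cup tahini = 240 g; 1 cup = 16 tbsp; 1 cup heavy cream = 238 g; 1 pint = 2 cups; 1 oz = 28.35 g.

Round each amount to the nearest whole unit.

quinoa: 2747 g; heavy cream: 1309 g; diced celery: 68 oz; tahini: 220 tbsp

Scaling factor: 11/2 = 5.5.
quinoa: (2 cup + 15 tbsp = 2.9375 cup) × 11/2 × 170 g/cup ≈ 2747 g
heavy cream: 0.5 pint × 11/2 × 2 cup/pint × 238 g/cup = 1309 g
diced celery: 350 g × 11/2 ÷ 28.35 g/oz ≈ 68 oz
tahini: 600 g × 11/2 ÷ 240 g/cup × 16 tbsp/cup = 220 tbsp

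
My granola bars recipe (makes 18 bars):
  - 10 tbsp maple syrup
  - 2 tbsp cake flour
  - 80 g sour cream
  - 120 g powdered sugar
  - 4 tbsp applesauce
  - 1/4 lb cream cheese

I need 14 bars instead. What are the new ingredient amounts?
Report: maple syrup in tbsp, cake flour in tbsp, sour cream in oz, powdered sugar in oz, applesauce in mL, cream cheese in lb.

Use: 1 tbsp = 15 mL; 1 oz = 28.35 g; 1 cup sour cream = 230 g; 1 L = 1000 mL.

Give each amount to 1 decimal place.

maple syrup: 7.8 tbsp; cake flour: 1.6 tbsp; sour cream: 2.2 oz; powdered sugar: 3.3 oz; applesauce: 46.7 mL; cream cheese: 0.2 lb

Scaling factor: 14/18 = 7/9.
maple syrup: 10 tbsp × 7/9 ≈ 7.8 tbsp
cake flour: 2 tbsp × 7/9 ≈ 1.6 tbsp
sour cream: 80 g × 7/9 ÷ 28.35 g/oz ≈ 2.2 oz
powdered sugar: 120 g × 7/9 ÷ 28.35 g/oz ≈ 3.3 oz
applesauce: 4 tbsp × 7/9 × 15 mL/tbsp ≈ 46.7 mL
cream cheese: 0.25 lb × 7/9 ≈ 0.2 lb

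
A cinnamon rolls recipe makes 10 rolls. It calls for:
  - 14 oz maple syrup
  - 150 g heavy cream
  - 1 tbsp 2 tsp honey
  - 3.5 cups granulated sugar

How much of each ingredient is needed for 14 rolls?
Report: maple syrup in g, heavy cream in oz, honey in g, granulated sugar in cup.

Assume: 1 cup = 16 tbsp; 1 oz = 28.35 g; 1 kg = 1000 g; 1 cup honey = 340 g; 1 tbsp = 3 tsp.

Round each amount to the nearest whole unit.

Scaling factor: 14/10 = 7/5 = 1.4.
maple syrup: 14 oz × 7/5 × 28.35 g/oz ≈ 556 g
heavy cream: 150 g × 7/5 ÷ 28.35 g/oz ≈ 7 oz
honey: (1 tbsp + 2 tsp = 5/3 tbsp) × 7/5 ÷ 16 tbsp/cup × 340 g/cup ≈ 50 g
granulated sugar: 3.5 cup × 7/5 ≈ 5 cup

maple syrup: 556 g; heavy cream: 7 oz; honey: 50 g; granulated sugar: 5 cup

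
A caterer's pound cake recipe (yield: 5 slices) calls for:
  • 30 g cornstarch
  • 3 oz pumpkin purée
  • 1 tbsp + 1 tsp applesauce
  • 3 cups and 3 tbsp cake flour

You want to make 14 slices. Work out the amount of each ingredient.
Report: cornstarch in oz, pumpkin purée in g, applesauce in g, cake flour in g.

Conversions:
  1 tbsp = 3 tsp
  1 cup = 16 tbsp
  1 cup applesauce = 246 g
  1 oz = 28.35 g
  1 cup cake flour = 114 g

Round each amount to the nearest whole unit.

Scaling factor: 14/5 = 2.8.
cornstarch: 30 g × 14/5 ÷ 28.35 g/oz ≈ 3 oz
pumpkin purée: 3 oz × 14/5 × 28.35 g/oz ≈ 238 g
applesauce: (1 tbsp + 1 tsp = 4/3 tbsp) × 14/5 ÷ 16 tbsp/cup × 246 g/cup ≈ 57 g
cake flour: (3 cup + 3 tbsp = 3.1875 cup) × 14/5 × 114 g/cup ≈ 1017 g

cornstarch: 3 oz; pumpkin purée: 238 g; applesauce: 57 g; cake flour: 1017 g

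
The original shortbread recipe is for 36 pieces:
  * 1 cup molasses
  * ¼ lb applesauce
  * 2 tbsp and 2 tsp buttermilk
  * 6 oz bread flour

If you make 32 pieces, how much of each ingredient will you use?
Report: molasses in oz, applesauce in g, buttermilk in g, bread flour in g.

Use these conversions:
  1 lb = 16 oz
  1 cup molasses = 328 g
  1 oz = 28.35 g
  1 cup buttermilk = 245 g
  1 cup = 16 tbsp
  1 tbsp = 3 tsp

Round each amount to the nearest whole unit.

molasses: 10 oz; applesauce: 101 g; buttermilk: 36 g; bread flour: 151 g

Scaling factor: 32/36 = 8/9.
molasses: 1 cup × 8/9 × 328 g/cup ÷ 28.35 g/oz ≈ 10 oz
applesauce: 0.25 lb × 8/9 × 16 oz/lb × 28.35 g/oz ≈ 101 g
buttermilk: (2 tbsp + 2 tsp = 8/3 tbsp) × 8/9 ÷ 16 tbsp/cup × 245 g/cup ≈ 36 g
bread flour: 6 oz × 8/9 × 28.35 g/oz ≈ 151 g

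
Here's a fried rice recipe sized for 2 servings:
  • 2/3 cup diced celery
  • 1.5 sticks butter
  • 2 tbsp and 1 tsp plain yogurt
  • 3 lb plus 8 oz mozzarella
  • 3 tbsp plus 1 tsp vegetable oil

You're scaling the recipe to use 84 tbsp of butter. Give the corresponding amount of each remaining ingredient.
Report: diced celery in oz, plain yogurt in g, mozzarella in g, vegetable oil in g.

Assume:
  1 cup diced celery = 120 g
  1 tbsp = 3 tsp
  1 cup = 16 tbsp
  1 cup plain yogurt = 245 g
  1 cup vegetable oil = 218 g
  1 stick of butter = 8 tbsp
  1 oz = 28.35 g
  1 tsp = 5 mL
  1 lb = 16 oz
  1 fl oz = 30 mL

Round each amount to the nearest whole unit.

The original recipe has 12 tbsp of butter, so the scaling factor is 84 ÷ 12 = 7.
diced celery: 2/3 cup × 7 × 120 g/cup ÷ 28.35 g/oz ≈ 20 oz
plain yogurt: (2 tbsp + 1 tsp = 7/3 tbsp) × 7 ÷ 16 tbsp/cup × 245 g/cup ≈ 250 g
mozzarella: (3 lb + 8 oz = 3.5 lb) × 7 × 16 oz/lb × 28.35 g/oz ≈ 11113 g
vegetable oil: (3 tbsp + 1 tsp = 10/3 tbsp) × 7 ÷ 16 tbsp/cup × 218 g/cup ≈ 318 g

diced celery: 20 oz; plain yogurt: 250 g; mozzarella: 11113 g; vegetable oil: 318 g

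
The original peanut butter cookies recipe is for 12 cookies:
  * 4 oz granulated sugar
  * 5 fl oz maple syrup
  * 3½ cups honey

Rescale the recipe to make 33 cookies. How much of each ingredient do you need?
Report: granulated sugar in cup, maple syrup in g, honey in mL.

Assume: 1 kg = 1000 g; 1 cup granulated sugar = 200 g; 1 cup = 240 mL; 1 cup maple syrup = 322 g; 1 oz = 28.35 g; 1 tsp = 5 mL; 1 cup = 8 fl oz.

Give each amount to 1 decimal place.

granulated sugar: 1.6 cup; maple syrup: 553.4 g; honey: 2310.0 mL

Scaling factor: 33/12 = 11/4 = 2.75.
granulated sugar: 4 oz × 11/4 × 28.35 g/oz ÷ 200 g/cup ≈ 1.6 cup
maple syrup: 5 fl oz × 11/4 ÷ 8 fl oz/cup × 322 g/cup ≈ 553.4 g
honey: 3.5 cup × 11/4 × 240 mL/cup = 2310.0 mL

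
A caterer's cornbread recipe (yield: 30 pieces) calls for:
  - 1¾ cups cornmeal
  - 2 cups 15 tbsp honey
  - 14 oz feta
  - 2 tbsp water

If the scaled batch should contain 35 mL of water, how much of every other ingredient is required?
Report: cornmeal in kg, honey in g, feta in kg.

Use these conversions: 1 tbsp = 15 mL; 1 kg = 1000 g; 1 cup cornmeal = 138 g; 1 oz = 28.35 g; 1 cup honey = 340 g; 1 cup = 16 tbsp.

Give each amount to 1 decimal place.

The original recipe has 30 mL of water, so the scaling factor is 35 ÷ 30 = 7/6.
cornmeal: 1.75 cup × 7/6 × 138 g/cup ÷ 1000 g/kg ≈ 0.3 kg
honey: (2 cup + 15 tbsp = 2.9375 cup) × 7/6 × 340 g/cup ≈ 1165.2 g
feta: 14 oz × 7/6 × 28.35 g/oz ÷ 1000 g/kg ≈ 0.5 kg

cornmeal: 0.3 kg; honey: 1165.2 g; feta: 0.5 kg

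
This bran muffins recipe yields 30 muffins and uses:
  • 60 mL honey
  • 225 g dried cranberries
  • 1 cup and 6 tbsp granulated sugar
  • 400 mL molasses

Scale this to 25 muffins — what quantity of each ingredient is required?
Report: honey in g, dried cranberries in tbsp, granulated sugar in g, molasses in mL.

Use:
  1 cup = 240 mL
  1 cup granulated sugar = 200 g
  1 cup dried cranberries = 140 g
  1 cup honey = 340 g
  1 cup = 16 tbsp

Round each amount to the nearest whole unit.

honey: 71 g; dried cranberries: 21 tbsp; granulated sugar: 229 g; molasses: 333 mL

Scaling factor: 25/30 = 5/6.
honey: 60 mL × 5/6 ÷ 240 mL/cup × 340 g/cup ≈ 71 g
dried cranberries: 225 g × 5/6 ÷ 140 g/cup × 16 tbsp/cup ≈ 21 tbsp
granulated sugar: (1 cup + 6 tbsp = 1.375 cup) × 5/6 × 200 g/cup ≈ 229 g
molasses: 400 mL × 5/6 ≈ 333 mL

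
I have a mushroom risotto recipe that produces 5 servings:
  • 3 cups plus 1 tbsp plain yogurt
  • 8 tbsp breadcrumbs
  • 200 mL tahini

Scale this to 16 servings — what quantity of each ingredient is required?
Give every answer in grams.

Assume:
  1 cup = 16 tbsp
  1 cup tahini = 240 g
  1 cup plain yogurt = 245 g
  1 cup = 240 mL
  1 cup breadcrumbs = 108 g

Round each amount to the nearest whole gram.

Scaling factor: 16/5 = 3.2.
plain yogurt: (3 cup + 1 tbsp = 3.0625 cup) × 16/5 × 245 g/cup = 2401 g
breadcrumbs: 8 tbsp × 16/5 ÷ 16 tbsp/cup × 108 g/cup ≈ 173 g
tahini: 200 mL × 16/5 ÷ 240 mL/cup × 240 g/cup = 640 g

plain yogurt: 2401 g; breadcrumbs: 173 g; tahini: 640 g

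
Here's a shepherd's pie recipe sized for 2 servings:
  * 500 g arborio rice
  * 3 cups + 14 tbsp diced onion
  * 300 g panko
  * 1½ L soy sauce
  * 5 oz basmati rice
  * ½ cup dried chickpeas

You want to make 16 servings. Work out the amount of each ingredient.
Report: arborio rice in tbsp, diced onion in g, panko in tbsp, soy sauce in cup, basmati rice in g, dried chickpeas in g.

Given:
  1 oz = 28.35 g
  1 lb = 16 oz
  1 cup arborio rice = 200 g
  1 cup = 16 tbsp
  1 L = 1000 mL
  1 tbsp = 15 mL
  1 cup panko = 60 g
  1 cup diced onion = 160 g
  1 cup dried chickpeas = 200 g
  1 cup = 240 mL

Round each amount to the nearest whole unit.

arborio rice: 320 tbsp; diced onion: 4960 g; panko: 640 tbsp; soy sauce: 50 cup; basmati rice: 1134 g; dried chickpeas: 800 g

Scaling factor: 16/2 = 8.
arborio rice: 500 g × 8 ÷ 200 g/cup × 16 tbsp/cup = 320 tbsp
diced onion: (3 cup + 14 tbsp = 3.875 cup) × 8 × 160 g/cup = 4960 g
panko: 300 g × 8 ÷ 60 g/cup × 16 tbsp/cup = 640 tbsp
soy sauce: 1.5 L × 8 × 1000 mL/L ÷ 240 mL/cup = 50 cup
basmati rice: 5 oz × 8 × 28.35 g/oz = 1134 g
dried chickpeas: 0.5 cup × 8 × 200 g/cup = 800 g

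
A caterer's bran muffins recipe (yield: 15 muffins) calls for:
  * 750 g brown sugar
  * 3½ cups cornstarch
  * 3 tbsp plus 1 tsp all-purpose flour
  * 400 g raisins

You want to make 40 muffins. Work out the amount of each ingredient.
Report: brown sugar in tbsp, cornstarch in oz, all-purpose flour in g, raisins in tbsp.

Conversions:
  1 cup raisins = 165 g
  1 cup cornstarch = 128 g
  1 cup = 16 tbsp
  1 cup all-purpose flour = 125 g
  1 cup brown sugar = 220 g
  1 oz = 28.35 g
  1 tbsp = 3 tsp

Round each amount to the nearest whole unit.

brown sugar: 145 tbsp; cornstarch: 42 oz; all-purpose flour: 69 g; raisins: 103 tbsp

Scaling factor: 40/15 = 8/3.
brown sugar: 750 g × 8/3 ÷ 220 g/cup × 16 tbsp/cup ≈ 145 tbsp
cornstarch: 3.5 cup × 8/3 × 128 g/cup ÷ 28.35 g/oz ≈ 42 oz
all-purpose flour: (3 tbsp + 1 tsp = 10/3 tbsp) × 8/3 ÷ 16 tbsp/cup × 125 g/cup ≈ 69 g
raisins: 400 g × 8/3 ÷ 165 g/cup × 16 tbsp/cup ≈ 103 tbsp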